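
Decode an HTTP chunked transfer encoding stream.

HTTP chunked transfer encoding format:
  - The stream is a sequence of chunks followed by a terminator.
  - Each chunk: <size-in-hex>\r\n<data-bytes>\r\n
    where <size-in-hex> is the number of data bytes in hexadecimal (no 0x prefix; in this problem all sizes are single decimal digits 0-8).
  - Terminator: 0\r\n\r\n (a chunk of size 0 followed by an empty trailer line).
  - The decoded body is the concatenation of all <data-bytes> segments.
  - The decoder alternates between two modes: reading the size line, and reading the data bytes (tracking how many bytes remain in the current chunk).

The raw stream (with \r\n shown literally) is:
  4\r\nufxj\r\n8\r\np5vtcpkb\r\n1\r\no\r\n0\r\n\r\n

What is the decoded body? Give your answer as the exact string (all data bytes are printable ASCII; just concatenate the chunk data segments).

Answer: ufxjp5vtcpkbo

Derivation:
Chunk 1: stream[0..1]='4' size=0x4=4, data at stream[3..7]='ufxj' -> body[0..4], body so far='ufxj'
Chunk 2: stream[9..10]='8' size=0x8=8, data at stream[12..20]='p5vtcpkb' -> body[4..12], body so far='ufxjp5vtcpkb'
Chunk 3: stream[22..23]='1' size=0x1=1, data at stream[25..26]='o' -> body[12..13], body so far='ufxjp5vtcpkbo'
Chunk 4: stream[28..29]='0' size=0 (terminator). Final body='ufxjp5vtcpkbo' (13 bytes)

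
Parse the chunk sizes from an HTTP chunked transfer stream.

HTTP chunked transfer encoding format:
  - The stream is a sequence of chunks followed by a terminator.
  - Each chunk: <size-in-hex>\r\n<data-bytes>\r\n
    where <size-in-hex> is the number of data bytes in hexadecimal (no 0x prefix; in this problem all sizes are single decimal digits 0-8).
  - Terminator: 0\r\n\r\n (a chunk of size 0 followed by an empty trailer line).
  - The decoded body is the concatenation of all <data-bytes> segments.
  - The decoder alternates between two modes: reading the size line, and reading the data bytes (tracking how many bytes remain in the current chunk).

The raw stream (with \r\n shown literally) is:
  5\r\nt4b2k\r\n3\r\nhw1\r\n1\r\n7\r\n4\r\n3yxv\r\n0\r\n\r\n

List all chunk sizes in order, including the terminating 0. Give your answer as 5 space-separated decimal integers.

Chunk 1: stream[0..1]='5' size=0x5=5, data at stream[3..8]='t4b2k' -> body[0..5], body so far='t4b2k'
Chunk 2: stream[10..11]='3' size=0x3=3, data at stream[13..16]='hw1' -> body[5..8], body so far='t4b2khw1'
Chunk 3: stream[18..19]='1' size=0x1=1, data at stream[21..22]='7' -> body[8..9], body so far='t4b2khw17'
Chunk 4: stream[24..25]='4' size=0x4=4, data at stream[27..31]='3yxv' -> body[9..13], body so far='t4b2khw173yxv'
Chunk 5: stream[33..34]='0' size=0 (terminator). Final body='t4b2khw173yxv' (13 bytes)

Answer: 5 3 1 4 0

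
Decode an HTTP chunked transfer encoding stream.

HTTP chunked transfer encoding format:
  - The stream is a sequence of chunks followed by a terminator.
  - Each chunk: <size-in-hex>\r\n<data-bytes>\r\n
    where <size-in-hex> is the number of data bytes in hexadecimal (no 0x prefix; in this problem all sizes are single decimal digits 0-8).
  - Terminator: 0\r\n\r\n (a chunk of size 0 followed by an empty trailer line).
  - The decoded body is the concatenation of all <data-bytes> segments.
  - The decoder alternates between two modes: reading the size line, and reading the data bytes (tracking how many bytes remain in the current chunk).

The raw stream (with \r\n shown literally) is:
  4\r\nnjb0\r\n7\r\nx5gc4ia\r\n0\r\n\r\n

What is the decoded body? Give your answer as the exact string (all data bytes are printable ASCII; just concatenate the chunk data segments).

Answer: njb0x5gc4ia

Derivation:
Chunk 1: stream[0..1]='4' size=0x4=4, data at stream[3..7]='njb0' -> body[0..4], body so far='njb0'
Chunk 2: stream[9..10]='7' size=0x7=7, data at stream[12..19]='x5gc4ia' -> body[4..11], body so far='njb0x5gc4ia'
Chunk 3: stream[21..22]='0' size=0 (terminator). Final body='njb0x5gc4ia' (11 bytes)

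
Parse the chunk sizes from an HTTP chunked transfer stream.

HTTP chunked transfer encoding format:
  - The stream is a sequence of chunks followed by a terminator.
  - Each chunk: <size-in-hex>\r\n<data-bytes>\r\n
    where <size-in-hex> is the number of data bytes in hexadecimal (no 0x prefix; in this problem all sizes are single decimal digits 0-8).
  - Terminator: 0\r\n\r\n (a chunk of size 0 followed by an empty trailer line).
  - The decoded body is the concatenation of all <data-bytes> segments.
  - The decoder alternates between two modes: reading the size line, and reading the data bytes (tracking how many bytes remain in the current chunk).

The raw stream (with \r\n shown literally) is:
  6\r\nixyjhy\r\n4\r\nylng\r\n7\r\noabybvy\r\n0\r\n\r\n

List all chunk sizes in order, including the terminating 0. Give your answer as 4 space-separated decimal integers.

Chunk 1: stream[0..1]='6' size=0x6=6, data at stream[3..9]='ixyjhy' -> body[0..6], body so far='ixyjhy'
Chunk 2: stream[11..12]='4' size=0x4=4, data at stream[14..18]='ylng' -> body[6..10], body so far='ixyjhyylng'
Chunk 3: stream[20..21]='7' size=0x7=7, data at stream[23..30]='oabybvy' -> body[10..17], body so far='ixyjhyylngoabybvy'
Chunk 4: stream[32..33]='0' size=0 (terminator). Final body='ixyjhyylngoabybvy' (17 bytes)

Answer: 6 4 7 0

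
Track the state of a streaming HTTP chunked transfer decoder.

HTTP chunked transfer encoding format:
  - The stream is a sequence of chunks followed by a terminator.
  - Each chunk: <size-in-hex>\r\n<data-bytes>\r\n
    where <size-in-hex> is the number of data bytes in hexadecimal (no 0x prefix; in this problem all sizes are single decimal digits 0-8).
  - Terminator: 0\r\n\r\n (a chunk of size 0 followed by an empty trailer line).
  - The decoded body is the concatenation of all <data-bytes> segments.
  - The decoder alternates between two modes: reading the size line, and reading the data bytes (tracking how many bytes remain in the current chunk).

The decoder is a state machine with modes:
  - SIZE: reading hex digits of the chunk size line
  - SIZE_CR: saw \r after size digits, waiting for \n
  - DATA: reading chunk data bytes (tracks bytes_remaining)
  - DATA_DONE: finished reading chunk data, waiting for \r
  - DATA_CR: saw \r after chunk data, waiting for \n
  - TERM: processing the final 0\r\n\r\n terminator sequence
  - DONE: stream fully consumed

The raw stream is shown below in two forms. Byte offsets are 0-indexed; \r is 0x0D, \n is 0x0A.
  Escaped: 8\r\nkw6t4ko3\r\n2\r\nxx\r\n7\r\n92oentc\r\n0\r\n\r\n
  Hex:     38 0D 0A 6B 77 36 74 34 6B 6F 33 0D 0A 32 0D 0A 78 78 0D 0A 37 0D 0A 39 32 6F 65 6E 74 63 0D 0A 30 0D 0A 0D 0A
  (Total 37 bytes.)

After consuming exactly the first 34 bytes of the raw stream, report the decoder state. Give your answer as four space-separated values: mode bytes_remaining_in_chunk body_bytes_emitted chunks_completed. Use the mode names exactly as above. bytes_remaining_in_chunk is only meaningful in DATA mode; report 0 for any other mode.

Answer: SIZE_CR 0 17 3

Derivation:
Byte 0 = '8': mode=SIZE remaining=0 emitted=0 chunks_done=0
Byte 1 = 0x0D: mode=SIZE_CR remaining=0 emitted=0 chunks_done=0
Byte 2 = 0x0A: mode=DATA remaining=8 emitted=0 chunks_done=0
Byte 3 = 'k': mode=DATA remaining=7 emitted=1 chunks_done=0
Byte 4 = 'w': mode=DATA remaining=6 emitted=2 chunks_done=0
Byte 5 = '6': mode=DATA remaining=5 emitted=3 chunks_done=0
Byte 6 = 't': mode=DATA remaining=4 emitted=4 chunks_done=0
Byte 7 = '4': mode=DATA remaining=3 emitted=5 chunks_done=0
Byte 8 = 'k': mode=DATA remaining=2 emitted=6 chunks_done=0
Byte 9 = 'o': mode=DATA remaining=1 emitted=7 chunks_done=0
Byte 10 = '3': mode=DATA_DONE remaining=0 emitted=8 chunks_done=0
Byte 11 = 0x0D: mode=DATA_CR remaining=0 emitted=8 chunks_done=0
Byte 12 = 0x0A: mode=SIZE remaining=0 emitted=8 chunks_done=1
Byte 13 = '2': mode=SIZE remaining=0 emitted=8 chunks_done=1
Byte 14 = 0x0D: mode=SIZE_CR remaining=0 emitted=8 chunks_done=1
Byte 15 = 0x0A: mode=DATA remaining=2 emitted=8 chunks_done=1
Byte 16 = 'x': mode=DATA remaining=1 emitted=9 chunks_done=1
Byte 17 = 'x': mode=DATA_DONE remaining=0 emitted=10 chunks_done=1
Byte 18 = 0x0D: mode=DATA_CR remaining=0 emitted=10 chunks_done=1
Byte 19 = 0x0A: mode=SIZE remaining=0 emitted=10 chunks_done=2
Byte 20 = '7': mode=SIZE remaining=0 emitted=10 chunks_done=2
Byte 21 = 0x0D: mode=SIZE_CR remaining=0 emitted=10 chunks_done=2
Byte 22 = 0x0A: mode=DATA remaining=7 emitted=10 chunks_done=2
Byte 23 = '9': mode=DATA remaining=6 emitted=11 chunks_done=2
Byte 24 = '2': mode=DATA remaining=5 emitted=12 chunks_done=2
Byte 25 = 'o': mode=DATA remaining=4 emitted=13 chunks_done=2
Byte 26 = 'e': mode=DATA remaining=3 emitted=14 chunks_done=2
Byte 27 = 'n': mode=DATA remaining=2 emitted=15 chunks_done=2
Byte 28 = 't': mode=DATA remaining=1 emitted=16 chunks_done=2
Byte 29 = 'c': mode=DATA_DONE remaining=0 emitted=17 chunks_done=2
Byte 30 = 0x0D: mode=DATA_CR remaining=0 emitted=17 chunks_done=2
Byte 31 = 0x0A: mode=SIZE remaining=0 emitted=17 chunks_done=3
Byte 32 = '0': mode=SIZE remaining=0 emitted=17 chunks_done=3
Byte 33 = 0x0D: mode=SIZE_CR remaining=0 emitted=17 chunks_done=3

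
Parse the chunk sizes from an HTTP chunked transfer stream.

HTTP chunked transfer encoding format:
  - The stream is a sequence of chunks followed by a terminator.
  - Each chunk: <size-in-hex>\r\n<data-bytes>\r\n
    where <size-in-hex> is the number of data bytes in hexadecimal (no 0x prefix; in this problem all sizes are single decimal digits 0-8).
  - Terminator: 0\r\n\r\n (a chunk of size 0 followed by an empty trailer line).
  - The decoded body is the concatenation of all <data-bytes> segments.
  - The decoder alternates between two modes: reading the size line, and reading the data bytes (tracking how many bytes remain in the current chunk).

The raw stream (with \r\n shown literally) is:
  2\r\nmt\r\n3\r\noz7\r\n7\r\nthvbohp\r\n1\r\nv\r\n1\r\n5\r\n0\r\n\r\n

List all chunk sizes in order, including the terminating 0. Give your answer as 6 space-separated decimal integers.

Answer: 2 3 7 1 1 0

Derivation:
Chunk 1: stream[0..1]='2' size=0x2=2, data at stream[3..5]='mt' -> body[0..2], body so far='mt'
Chunk 2: stream[7..8]='3' size=0x3=3, data at stream[10..13]='oz7' -> body[2..5], body so far='mtoz7'
Chunk 3: stream[15..16]='7' size=0x7=7, data at stream[18..25]='thvbohp' -> body[5..12], body so far='mtoz7thvbohp'
Chunk 4: stream[27..28]='1' size=0x1=1, data at stream[30..31]='v' -> body[12..13], body so far='mtoz7thvbohpv'
Chunk 5: stream[33..34]='1' size=0x1=1, data at stream[36..37]='5' -> body[13..14], body so far='mtoz7thvbohpv5'
Chunk 6: stream[39..40]='0' size=0 (terminator). Final body='mtoz7thvbohpv5' (14 bytes)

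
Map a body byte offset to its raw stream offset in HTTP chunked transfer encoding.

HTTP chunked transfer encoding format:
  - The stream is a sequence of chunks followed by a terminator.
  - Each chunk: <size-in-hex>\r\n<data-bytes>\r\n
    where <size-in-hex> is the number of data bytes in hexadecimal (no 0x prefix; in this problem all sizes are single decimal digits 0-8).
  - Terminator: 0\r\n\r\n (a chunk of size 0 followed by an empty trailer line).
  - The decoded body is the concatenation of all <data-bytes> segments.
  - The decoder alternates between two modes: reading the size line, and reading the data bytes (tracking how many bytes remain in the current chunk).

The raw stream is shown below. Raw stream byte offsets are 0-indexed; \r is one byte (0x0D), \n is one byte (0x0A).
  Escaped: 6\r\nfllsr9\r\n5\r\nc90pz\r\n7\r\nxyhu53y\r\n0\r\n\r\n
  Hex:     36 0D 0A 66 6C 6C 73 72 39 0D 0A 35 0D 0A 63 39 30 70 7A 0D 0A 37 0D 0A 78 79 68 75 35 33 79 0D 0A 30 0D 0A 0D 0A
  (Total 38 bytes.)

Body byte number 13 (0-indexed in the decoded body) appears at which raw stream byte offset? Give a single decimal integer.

Answer: 26

Derivation:
Chunk 1: stream[0..1]='6' size=0x6=6, data at stream[3..9]='fllsr9' -> body[0..6], body so far='fllsr9'
Chunk 2: stream[11..12]='5' size=0x5=5, data at stream[14..19]='c90pz' -> body[6..11], body so far='fllsr9c90pz'
Chunk 3: stream[21..22]='7' size=0x7=7, data at stream[24..31]='xyhu53y' -> body[11..18], body so far='fllsr9c90pzxyhu53y'
Chunk 4: stream[33..34]='0' size=0 (terminator). Final body='fllsr9c90pzxyhu53y' (18 bytes)
Body byte 13 at stream offset 26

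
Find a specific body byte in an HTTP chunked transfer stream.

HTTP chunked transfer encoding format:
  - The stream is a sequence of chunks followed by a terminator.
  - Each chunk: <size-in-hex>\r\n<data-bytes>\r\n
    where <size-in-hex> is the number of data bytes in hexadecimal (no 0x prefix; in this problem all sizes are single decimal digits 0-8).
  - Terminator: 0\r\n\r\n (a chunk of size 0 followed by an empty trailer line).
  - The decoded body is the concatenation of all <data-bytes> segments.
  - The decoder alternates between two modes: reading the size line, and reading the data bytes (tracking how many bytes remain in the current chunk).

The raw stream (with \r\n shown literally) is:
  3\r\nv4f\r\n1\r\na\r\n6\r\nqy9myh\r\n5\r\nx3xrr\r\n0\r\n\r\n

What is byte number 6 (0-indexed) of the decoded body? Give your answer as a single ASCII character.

Chunk 1: stream[0..1]='3' size=0x3=3, data at stream[3..6]='v4f' -> body[0..3], body so far='v4f'
Chunk 2: stream[8..9]='1' size=0x1=1, data at stream[11..12]='a' -> body[3..4], body so far='v4fa'
Chunk 3: stream[14..15]='6' size=0x6=6, data at stream[17..23]='qy9myh' -> body[4..10], body so far='v4faqy9myh'
Chunk 4: stream[25..26]='5' size=0x5=5, data at stream[28..33]='x3xrr' -> body[10..15], body so far='v4faqy9myhx3xrr'
Chunk 5: stream[35..36]='0' size=0 (terminator). Final body='v4faqy9myhx3xrr' (15 bytes)
Body byte 6 = '9'

Answer: 9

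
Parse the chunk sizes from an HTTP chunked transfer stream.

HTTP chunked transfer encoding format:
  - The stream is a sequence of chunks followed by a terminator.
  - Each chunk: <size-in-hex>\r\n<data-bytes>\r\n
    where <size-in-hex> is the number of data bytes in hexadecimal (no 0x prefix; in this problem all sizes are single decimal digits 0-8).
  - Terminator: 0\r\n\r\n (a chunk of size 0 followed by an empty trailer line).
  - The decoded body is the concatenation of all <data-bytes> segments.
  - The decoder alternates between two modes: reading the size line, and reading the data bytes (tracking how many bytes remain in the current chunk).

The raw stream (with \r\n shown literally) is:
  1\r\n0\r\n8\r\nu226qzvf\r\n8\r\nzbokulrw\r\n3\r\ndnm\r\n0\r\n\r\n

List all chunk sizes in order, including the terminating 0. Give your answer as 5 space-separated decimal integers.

Answer: 1 8 8 3 0

Derivation:
Chunk 1: stream[0..1]='1' size=0x1=1, data at stream[3..4]='0' -> body[0..1], body so far='0'
Chunk 2: stream[6..7]='8' size=0x8=8, data at stream[9..17]='u226qzvf' -> body[1..9], body so far='0u226qzvf'
Chunk 3: stream[19..20]='8' size=0x8=8, data at stream[22..30]='zbokulrw' -> body[9..17], body so far='0u226qzvfzbokulrw'
Chunk 4: stream[32..33]='3' size=0x3=3, data at stream[35..38]='dnm' -> body[17..20], body so far='0u226qzvfzbokulrwdnm'
Chunk 5: stream[40..41]='0' size=0 (terminator). Final body='0u226qzvfzbokulrwdnm' (20 bytes)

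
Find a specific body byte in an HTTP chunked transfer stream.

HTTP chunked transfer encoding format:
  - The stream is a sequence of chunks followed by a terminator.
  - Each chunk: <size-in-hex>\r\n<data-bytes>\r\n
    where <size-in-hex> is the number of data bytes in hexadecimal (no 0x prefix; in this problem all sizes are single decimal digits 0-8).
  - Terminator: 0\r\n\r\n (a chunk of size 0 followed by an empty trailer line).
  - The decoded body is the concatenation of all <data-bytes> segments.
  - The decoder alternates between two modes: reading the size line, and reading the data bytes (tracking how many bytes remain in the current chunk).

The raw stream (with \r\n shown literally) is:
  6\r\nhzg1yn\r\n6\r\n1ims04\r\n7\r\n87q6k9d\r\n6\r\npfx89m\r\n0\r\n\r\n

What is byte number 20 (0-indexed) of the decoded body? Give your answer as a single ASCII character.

Answer: f

Derivation:
Chunk 1: stream[0..1]='6' size=0x6=6, data at stream[3..9]='hzg1yn' -> body[0..6], body so far='hzg1yn'
Chunk 2: stream[11..12]='6' size=0x6=6, data at stream[14..20]='1ims04' -> body[6..12], body so far='hzg1yn1ims04'
Chunk 3: stream[22..23]='7' size=0x7=7, data at stream[25..32]='87q6k9d' -> body[12..19], body so far='hzg1yn1ims0487q6k9d'
Chunk 4: stream[34..35]='6' size=0x6=6, data at stream[37..43]='pfx89m' -> body[19..25], body so far='hzg1yn1ims0487q6k9dpfx89m'
Chunk 5: stream[45..46]='0' size=0 (terminator). Final body='hzg1yn1ims0487q6k9dpfx89m' (25 bytes)
Body byte 20 = 'f'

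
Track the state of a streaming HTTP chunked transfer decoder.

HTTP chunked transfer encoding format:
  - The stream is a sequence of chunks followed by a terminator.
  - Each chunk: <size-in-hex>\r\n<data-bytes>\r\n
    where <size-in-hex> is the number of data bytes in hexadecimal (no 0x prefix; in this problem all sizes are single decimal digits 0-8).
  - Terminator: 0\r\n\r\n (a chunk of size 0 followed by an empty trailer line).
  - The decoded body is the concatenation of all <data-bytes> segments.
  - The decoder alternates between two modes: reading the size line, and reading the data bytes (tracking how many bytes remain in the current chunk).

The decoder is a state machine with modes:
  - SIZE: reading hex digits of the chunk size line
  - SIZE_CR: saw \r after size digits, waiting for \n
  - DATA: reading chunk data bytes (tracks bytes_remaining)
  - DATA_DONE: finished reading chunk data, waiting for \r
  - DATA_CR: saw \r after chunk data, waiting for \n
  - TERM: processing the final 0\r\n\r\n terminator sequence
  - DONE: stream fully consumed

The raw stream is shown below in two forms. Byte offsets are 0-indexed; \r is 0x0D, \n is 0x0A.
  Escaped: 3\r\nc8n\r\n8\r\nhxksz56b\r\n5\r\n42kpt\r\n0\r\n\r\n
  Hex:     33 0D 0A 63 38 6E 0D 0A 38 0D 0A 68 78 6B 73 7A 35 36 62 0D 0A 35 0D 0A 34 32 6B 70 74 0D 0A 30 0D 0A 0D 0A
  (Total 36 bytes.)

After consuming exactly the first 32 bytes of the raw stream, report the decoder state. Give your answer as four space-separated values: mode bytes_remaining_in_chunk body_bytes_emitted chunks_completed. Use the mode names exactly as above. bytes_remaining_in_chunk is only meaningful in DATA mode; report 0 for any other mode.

Answer: SIZE 0 16 3

Derivation:
Byte 0 = '3': mode=SIZE remaining=0 emitted=0 chunks_done=0
Byte 1 = 0x0D: mode=SIZE_CR remaining=0 emitted=0 chunks_done=0
Byte 2 = 0x0A: mode=DATA remaining=3 emitted=0 chunks_done=0
Byte 3 = 'c': mode=DATA remaining=2 emitted=1 chunks_done=0
Byte 4 = '8': mode=DATA remaining=1 emitted=2 chunks_done=0
Byte 5 = 'n': mode=DATA_DONE remaining=0 emitted=3 chunks_done=0
Byte 6 = 0x0D: mode=DATA_CR remaining=0 emitted=3 chunks_done=0
Byte 7 = 0x0A: mode=SIZE remaining=0 emitted=3 chunks_done=1
Byte 8 = '8': mode=SIZE remaining=0 emitted=3 chunks_done=1
Byte 9 = 0x0D: mode=SIZE_CR remaining=0 emitted=3 chunks_done=1
Byte 10 = 0x0A: mode=DATA remaining=8 emitted=3 chunks_done=1
Byte 11 = 'h': mode=DATA remaining=7 emitted=4 chunks_done=1
Byte 12 = 'x': mode=DATA remaining=6 emitted=5 chunks_done=1
Byte 13 = 'k': mode=DATA remaining=5 emitted=6 chunks_done=1
Byte 14 = 's': mode=DATA remaining=4 emitted=7 chunks_done=1
Byte 15 = 'z': mode=DATA remaining=3 emitted=8 chunks_done=1
Byte 16 = '5': mode=DATA remaining=2 emitted=9 chunks_done=1
Byte 17 = '6': mode=DATA remaining=1 emitted=10 chunks_done=1
Byte 18 = 'b': mode=DATA_DONE remaining=0 emitted=11 chunks_done=1
Byte 19 = 0x0D: mode=DATA_CR remaining=0 emitted=11 chunks_done=1
Byte 20 = 0x0A: mode=SIZE remaining=0 emitted=11 chunks_done=2
Byte 21 = '5': mode=SIZE remaining=0 emitted=11 chunks_done=2
Byte 22 = 0x0D: mode=SIZE_CR remaining=0 emitted=11 chunks_done=2
Byte 23 = 0x0A: mode=DATA remaining=5 emitted=11 chunks_done=2
Byte 24 = '4': mode=DATA remaining=4 emitted=12 chunks_done=2
Byte 25 = '2': mode=DATA remaining=3 emitted=13 chunks_done=2
Byte 26 = 'k': mode=DATA remaining=2 emitted=14 chunks_done=2
Byte 27 = 'p': mode=DATA remaining=1 emitted=15 chunks_done=2
Byte 28 = 't': mode=DATA_DONE remaining=0 emitted=16 chunks_done=2
Byte 29 = 0x0D: mode=DATA_CR remaining=0 emitted=16 chunks_done=2
Byte 30 = 0x0A: mode=SIZE remaining=0 emitted=16 chunks_done=3
Byte 31 = '0': mode=SIZE remaining=0 emitted=16 chunks_done=3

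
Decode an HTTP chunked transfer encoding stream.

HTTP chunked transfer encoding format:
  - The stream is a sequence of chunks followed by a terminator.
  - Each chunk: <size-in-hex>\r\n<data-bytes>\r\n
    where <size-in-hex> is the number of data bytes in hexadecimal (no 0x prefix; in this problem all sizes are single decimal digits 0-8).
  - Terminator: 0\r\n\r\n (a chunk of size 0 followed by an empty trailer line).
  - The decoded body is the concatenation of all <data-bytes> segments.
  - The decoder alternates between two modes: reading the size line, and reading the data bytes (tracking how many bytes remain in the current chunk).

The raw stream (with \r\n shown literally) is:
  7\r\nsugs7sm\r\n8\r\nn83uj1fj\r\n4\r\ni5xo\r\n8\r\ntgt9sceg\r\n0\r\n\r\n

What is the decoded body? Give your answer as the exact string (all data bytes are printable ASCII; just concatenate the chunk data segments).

Answer: sugs7smn83uj1fji5xotgt9sceg

Derivation:
Chunk 1: stream[0..1]='7' size=0x7=7, data at stream[3..10]='sugs7sm' -> body[0..7], body so far='sugs7sm'
Chunk 2: stream[12..13]='8' size=0x8=8, data at stream[15..23]='n83uj1fj' -> body[7..15], body so far='sugs7smn83uj1fj'
Chunk 3: stream[25..26]='4' size=0x4=4, data at stream[28..32]='i5xo' -> body[15..19], body so far='sugs7smn83uj1fji5xo'
Chunk 4: stream[34..35]='8' size=0x8=8, data at stream[37..45]='tgt9sceg' -> body[19..27], body so far='sugs7smn83uj1fji5xotgt9sceg'
Chunk 5: stream[47..48]='0' size=0 (terminator). Final body='sugs7smn83uj1fji5xotgt9sceg' (27 bytes)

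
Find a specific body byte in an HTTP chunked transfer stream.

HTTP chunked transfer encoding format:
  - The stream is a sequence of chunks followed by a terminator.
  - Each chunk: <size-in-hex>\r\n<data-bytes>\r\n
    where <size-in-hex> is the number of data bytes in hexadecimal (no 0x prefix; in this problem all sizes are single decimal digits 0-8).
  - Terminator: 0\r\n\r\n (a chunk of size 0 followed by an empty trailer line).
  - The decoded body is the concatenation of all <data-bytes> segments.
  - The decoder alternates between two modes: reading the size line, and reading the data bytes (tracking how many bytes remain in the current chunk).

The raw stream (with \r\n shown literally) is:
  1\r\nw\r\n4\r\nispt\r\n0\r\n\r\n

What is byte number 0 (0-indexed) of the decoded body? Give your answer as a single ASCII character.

Chunk 1: stream[0..1]='1' size=0x1=1, data at stream[3..4]='w' -> body[0..1], body so far='w'
Chunk 2: stream[6..7]='4' size=0x4=4, data at stream[9..13]='ispt' -> body[1..5], body so far='wispt'
Chunk 3: stream[15..16]='0' size=0 (terminator). Final body='wispt' (5 bytes)
Body byte 0 = 'w'

Answer: w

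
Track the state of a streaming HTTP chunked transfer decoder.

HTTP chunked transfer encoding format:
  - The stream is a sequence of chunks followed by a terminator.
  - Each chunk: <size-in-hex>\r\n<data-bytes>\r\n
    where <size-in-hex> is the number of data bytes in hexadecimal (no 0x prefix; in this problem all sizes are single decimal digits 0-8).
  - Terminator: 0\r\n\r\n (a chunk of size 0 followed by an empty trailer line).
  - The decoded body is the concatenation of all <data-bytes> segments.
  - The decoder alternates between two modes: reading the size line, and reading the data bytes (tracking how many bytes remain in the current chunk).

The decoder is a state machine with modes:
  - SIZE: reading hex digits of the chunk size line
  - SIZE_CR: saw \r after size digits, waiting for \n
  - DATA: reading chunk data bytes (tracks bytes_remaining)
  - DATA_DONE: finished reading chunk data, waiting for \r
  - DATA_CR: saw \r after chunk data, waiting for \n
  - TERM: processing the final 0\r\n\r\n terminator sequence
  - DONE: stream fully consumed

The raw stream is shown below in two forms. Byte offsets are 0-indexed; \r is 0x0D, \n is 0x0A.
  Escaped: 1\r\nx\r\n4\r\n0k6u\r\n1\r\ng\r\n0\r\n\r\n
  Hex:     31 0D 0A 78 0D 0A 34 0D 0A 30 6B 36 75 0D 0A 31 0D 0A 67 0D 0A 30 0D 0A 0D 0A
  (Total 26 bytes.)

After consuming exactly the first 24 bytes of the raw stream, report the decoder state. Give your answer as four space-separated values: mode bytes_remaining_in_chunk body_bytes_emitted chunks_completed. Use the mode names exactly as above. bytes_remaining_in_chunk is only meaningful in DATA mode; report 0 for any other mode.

Answer: TERM 0 6 3

Derivation:
Byte 0 = '1': mode=SIZE remaining=0 emitted=0 chunks_done=0
Byte 1 = 0x0D: mode=SIZE_CR remaining=0 emitted=0 chunks_done=0
Byte 2 = 0x0A: mode=DATA remaining=1 emitted=0 chunks_done=0
Byte 3 = 'x': mode=DATA_DONE remaining=0 emitted=1 chunks_done=0
Byte 4 = 0x0D: mode=DATA_CR remaining=0 emitted=1 chunks_done=0
Byte 5 = 0x0A: mode=SIZE remaining=0 emitted=1 chunks_done=1
Byte 6 = '4': mode=SIZE remaining=0 emitted=1 chunks_done=1
Byte 7 = 0x0D: mode=SIZE_CR remaining=0 emitted=1 chunks_done=1
Byte 8 = 0x0A: mode=DATA remaining=4 emitted=1 chunks_done=1
Byte 9 = '0': mode=DATA remaining=3 emitted=2 chunks_done=1
Byte 10 = 'k': mode=DATA remaining=2 emitted=3 chunks_done=1
Byte 11 = '6': mode=DATA remaining=1 emitted=4 chunks_done=1
Byte 12 = 'u': mode=DATA_DONE remaining=0 emitted=5 chunks_done=1
Byte 13 = 0x0D: mode=DATA_CR remaining=0 emitted=5 chunks_done=1
Byte 14 = 0x0A: mode=SIZE remaining=0 emitted=5 chunks_done=2
Byte 15 = '1': mode=SIZE remaining=0 emitted=5 chunks_done=2
Byte 16 = 0x0D: mode=SIZE_CR remaining=0 emitted=5 chunks_done=2
Byte 17 = 0x0A: mode=DATA remaining=1 emitted=5 chunks_done=2
Byte 18 = 'g': mode=DATA_DONE remaining=0 emitted=6 chunks_done=2
Byte 19 = 0x0D: mode=DATA_CR remaining=0 emitted=6 chunks_done=2
Byte 20 = 0x0A: mode=SIZE remaining=0 emitted=6 chunks_done=3
Byte 21 = '0': mode=SIZE remaining=0 emitted=6 chunks_done=3
Byte 22 = 0x0D: mode=SIZE_CR remaining=0 emitted=6 chunks_done=3
Byte 23 = 0x0A: mode=TERM remaining=0 emitted=6 chunks_done=3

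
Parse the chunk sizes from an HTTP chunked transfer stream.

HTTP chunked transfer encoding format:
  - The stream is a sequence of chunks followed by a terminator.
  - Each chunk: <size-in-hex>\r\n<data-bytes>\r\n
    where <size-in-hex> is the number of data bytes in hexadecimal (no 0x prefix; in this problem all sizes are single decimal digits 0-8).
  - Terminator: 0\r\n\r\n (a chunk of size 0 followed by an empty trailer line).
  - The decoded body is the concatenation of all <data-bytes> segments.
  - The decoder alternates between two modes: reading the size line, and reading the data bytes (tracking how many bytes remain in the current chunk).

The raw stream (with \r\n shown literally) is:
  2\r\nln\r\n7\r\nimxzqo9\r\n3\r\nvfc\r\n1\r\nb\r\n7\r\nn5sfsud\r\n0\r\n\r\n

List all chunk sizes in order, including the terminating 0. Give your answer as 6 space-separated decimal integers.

Chunk 1: stream[0..1]='2' size=0x2=2, data at stream[3..5]='ln' -> body[0..2], body so far='ln'
Chunk 2: stream[7..8]='7' size=0x7=7, data at stream[10..17]='imxzqo9' -> body[2..9], body so far='lnimxzqo9'
Chunk 3: stream[19..20]='3' size=0x3=3, data at stream[22..25]='vfc' -> body[9..12], body so far='lnimxzqo9vfc'
Chunk 4: stream[27..28]='1' size=0x1=1, data at stream[30..31]='b' -> body[12..13], body so far='lnimxzqo9vfcb'
Chunk 5: stream[33..34]='7' size=0x7=7, data at stream[36..43]='n5sfsud' -> body[13..20], body so far='lnimxzqo9vfcbn5sfsud'
Chunk 6: stream[45..46]='0' size=0 (terminator). Final body='lnimxzqo9vfcbn5sfsud' (20 bytes)

Answer: 2 7 3 1 7 0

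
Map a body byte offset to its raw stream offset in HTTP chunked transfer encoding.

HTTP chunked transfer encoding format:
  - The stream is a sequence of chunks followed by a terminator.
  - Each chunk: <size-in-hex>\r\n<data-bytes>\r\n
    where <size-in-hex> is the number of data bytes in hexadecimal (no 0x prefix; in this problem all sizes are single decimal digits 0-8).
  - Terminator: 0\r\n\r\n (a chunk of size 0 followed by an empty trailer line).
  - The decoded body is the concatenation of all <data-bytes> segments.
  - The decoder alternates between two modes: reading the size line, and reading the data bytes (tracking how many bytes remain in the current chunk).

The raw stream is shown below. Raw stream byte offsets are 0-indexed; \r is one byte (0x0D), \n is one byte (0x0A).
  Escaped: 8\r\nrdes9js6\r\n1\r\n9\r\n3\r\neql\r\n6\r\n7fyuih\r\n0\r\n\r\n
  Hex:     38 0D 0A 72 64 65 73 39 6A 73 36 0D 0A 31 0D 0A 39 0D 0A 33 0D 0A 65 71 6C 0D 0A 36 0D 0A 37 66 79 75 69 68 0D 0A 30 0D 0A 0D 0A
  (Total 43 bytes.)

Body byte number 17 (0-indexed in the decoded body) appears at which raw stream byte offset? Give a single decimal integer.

Chunk 1: stream[0..1]='8' size=0x8=8, data at stream[3..11]='rdes9js6' -> body[0..8], body so far='rdes9js6'
Chunk 2: stream[13..14]='1' size=0x1=1, data at stream[16..17]='9' -> body[8..9], body so far='rdes9js69'
Chunk 3: stream[19..20]='3' size=0x3=3, data at stream[22..25]='eql' -> body[9..12], body so far='rdes9js69eql'
Chunk 4: stream[27..28]='6' size=0x6=6, data at stream[30..36]='7fyuih' -> body[12..18], body so far='rdes9js69eql7fyuih'
Chunk 5: stream[38..39]='0' size=0 (terminator). Final body='rdes9js69eql7fyuih' (18 bytes)
Body byte 17 at stream offset 35

Answer: 35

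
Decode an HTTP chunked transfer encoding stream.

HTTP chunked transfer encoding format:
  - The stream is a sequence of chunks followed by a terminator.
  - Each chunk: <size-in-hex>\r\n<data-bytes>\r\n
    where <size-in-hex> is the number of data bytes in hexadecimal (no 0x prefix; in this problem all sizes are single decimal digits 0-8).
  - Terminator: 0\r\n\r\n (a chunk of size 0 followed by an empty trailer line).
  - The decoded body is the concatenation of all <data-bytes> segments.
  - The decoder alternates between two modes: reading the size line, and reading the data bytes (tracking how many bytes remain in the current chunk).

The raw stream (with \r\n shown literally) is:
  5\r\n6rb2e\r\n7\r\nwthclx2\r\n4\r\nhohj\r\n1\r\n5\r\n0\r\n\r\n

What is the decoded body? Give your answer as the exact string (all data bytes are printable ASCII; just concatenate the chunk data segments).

Answer: 6rb2ewthclx2hohj5

Derivation:
Chunk 1: stream[0..1]='5' size=0x5=5, data at stream[3..8]='6rb2e' -> body[0..5], body so far='6rb2e'
Chunk 2: stream[10..11]='7' size=0x7=7, data at stream[13..20]='wthclx2' -> body[5..12], body so far='6rb2ewthclx2'
Chunk 3: stream[22..23]='4' size=0x4=4, data at stream[25..29]='hohj' -> body[12..16], body so far='6rb2ewthclx2hohj'
Chunk 4: stream[31..32]='1' size=0x1=1, data at stream[34..35]='5' -> body[16..17], body so far='6rb2ewthclx2hohj5'
Chunk 5: stream[37..38]='0' size=0 (terminator). Final body='6rb2ewthclx2hohj5' (17 bytes)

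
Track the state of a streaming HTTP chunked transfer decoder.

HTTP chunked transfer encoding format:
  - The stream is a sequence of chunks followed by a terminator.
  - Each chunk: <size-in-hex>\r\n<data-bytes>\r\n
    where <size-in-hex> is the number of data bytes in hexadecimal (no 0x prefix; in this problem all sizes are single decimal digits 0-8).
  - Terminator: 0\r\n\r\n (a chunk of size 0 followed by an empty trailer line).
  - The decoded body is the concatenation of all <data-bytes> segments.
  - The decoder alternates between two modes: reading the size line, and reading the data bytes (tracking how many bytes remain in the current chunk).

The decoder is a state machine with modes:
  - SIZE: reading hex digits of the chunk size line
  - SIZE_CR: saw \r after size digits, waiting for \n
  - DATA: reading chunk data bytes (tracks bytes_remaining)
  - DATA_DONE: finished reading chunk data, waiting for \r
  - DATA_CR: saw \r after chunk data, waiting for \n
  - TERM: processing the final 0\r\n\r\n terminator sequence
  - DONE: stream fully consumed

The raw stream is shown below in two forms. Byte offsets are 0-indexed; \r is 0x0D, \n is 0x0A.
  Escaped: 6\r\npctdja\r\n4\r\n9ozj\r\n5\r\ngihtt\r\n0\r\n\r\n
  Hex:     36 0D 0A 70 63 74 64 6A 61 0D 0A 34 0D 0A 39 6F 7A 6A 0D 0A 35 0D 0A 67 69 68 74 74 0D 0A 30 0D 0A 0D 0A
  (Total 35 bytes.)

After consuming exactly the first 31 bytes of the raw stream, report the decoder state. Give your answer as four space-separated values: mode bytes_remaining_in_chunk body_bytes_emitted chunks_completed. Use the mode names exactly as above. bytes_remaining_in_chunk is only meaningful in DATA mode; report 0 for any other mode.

Answer: SIZE 0 15 3

Derivation:
Byte 0 = '6': mode=SIZE remaining=0 emitted=0 chunks_done=0
Byte 1 = 0x0D: mode=SIZE_CR remaining=0 emitted=0 chunks_done=0
Byte 2 = 0x0A: mode=DATA remaining=6 emitted=0 chunks_done=0
Byte 3 = 'p': mode=DATA remaining=5 emitted=1 chunks_done=0
Byte 4 = 'c': mode=DATA remaining=4 emitted=2 chunks_done=0
Byte 5 = 't': mode=DATA remaining=3 emitted=3 chunks_done=0
Byte 6 = 'd': mode=DATA remaining=2 emitted=4 chunks_done=0
Byte 7 = 'j': mode=DATA remaining=1 emitted=5 chunks_done=0
Byte 8 = 'a': mode=DATA_DONE remaining=0 emitted=6 chunks_done=0
Byte 9 = 0x0D: mode=DATA_CR remaining=0 emitted=6 chunks_done=0
Byte 10 = 0x0A: mode=SIZE remaining=0 emitted=6 chunks_done=1
Byte 11 = '4': mode=SIZE remaining=0 emitted=6 chunks_done=1
Byte 12 = 0x0D: mode=SIZE_CR remaining=0 emitted=6 chunks_done=1
Byte 13 = 0x0A: mode=DATA remaining=4 emitted=6 chunks_done=1
Byte 14 = '9': mode=DATA remaining=3 emitted=7 chunks_done=1
Byte 15 = 'o': mode=DATA remaining=2 emitted=8 chunks_done=1
Byte 16 = 'z': mode=DATA remaining=1 emitted=9 chunks_done=1
Byte 17 = 'j': mode=DATA_DONE remaining=0 emitted=10 chunks_done=1
Byte 18 = 0x0D: mode=DATA_CR remaining=0 emitted=10 chunks_done=1
Byte 19 = 0x0A: mode=SIZE remaining=0 emitted=10 chunks_done=2
Byte 20 = '5': mode=SIZE remaining=0 emitted=10 chunks_done=2
Byte 21 = 0x0D: mode=SIZE_CR remaining=0 emitted=10 chunks_done=2
Byte 22 = 0x0A: mode=DATA remaining=5 emitted=10 chunks_done=2
Byte 23 = 'g': mode=DATA remaining=4 emitted=11 chunks_done=2
Byte 24 = 'i': mode=DATA remaining=3 emitted=12 chunks_done=2
Byte 25 = 'h': mode=DATA remaining=2 emitted=13 chunks_done=2
Byte 26 = 't': mode=DATA remaining=1 emitted=14 chunks_done=2
Byte 27 = 't': mode=DATA_DONE remaining=0 emitted=15 chunks_done=2
Byte 28 = 0x0D: mode=DATA_CR remaining=0 emitted=15 chunks_done=2
Byte 29 = 0x0A: mode=SIZE remaining=0 emitted=15 chunks_done=3
Byte 30 = '0': mode=SIZE remaining=0 emitted=15 chunks_done=3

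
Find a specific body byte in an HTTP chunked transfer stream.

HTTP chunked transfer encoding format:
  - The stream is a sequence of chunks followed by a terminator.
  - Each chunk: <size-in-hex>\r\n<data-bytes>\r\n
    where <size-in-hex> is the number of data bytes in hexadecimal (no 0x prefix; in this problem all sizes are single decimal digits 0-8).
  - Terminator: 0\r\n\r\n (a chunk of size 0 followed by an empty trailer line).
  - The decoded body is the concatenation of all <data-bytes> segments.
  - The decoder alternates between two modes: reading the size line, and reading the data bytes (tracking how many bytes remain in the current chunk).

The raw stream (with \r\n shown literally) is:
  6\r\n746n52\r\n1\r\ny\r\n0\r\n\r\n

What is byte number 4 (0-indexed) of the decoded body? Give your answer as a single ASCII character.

Chunk 1: stream[0..1]='6' size=0x6=6, data at stream[3..9]='746n52' -> body[0..6], body so far='746n52'
Chunk 2: stream[11..12]='1' size=0x1=1, data at stream[14..15]='y' -> body[6..7], body so far='746n52y'
Chunk 3: stream[17..18]='0' size=0 (terminator). Final body='746n52y' (7 bytes)
Body byte 4 = '5'

Answer: 5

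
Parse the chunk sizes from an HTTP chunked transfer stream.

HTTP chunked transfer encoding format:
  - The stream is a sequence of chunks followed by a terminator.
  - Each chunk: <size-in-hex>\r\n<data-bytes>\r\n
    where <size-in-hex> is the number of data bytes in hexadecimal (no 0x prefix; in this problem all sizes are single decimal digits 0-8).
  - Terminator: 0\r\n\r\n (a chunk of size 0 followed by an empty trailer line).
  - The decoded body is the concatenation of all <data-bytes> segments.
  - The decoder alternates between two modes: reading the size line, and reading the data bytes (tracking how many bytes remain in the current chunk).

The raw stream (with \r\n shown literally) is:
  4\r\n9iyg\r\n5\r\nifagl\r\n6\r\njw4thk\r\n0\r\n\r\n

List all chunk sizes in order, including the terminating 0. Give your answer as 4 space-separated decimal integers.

Answer: 4 5 6 0

Derivation:
Chunk 1: stream[0..1]='4' size=0x4=4, data at stream[3..7]='9iyg' -> body[0..4], body so far='9iyg'
Chunk 2: stream[9..10]='5' size=0x5=5, data at stream[12..17]='ifagl' -> body[4..9], body so far='9iygifagl'
Chunk 3: stream[19..20]='6' size=0x6=6, data at stream[22..28]='jw4thk' -> body[9..15], body so far='9iygifagljw4thk'
Chunk 4: stream[30..31]='0' size=0 (terminator). Final body='9iygifagljw4thk' (15 bytes)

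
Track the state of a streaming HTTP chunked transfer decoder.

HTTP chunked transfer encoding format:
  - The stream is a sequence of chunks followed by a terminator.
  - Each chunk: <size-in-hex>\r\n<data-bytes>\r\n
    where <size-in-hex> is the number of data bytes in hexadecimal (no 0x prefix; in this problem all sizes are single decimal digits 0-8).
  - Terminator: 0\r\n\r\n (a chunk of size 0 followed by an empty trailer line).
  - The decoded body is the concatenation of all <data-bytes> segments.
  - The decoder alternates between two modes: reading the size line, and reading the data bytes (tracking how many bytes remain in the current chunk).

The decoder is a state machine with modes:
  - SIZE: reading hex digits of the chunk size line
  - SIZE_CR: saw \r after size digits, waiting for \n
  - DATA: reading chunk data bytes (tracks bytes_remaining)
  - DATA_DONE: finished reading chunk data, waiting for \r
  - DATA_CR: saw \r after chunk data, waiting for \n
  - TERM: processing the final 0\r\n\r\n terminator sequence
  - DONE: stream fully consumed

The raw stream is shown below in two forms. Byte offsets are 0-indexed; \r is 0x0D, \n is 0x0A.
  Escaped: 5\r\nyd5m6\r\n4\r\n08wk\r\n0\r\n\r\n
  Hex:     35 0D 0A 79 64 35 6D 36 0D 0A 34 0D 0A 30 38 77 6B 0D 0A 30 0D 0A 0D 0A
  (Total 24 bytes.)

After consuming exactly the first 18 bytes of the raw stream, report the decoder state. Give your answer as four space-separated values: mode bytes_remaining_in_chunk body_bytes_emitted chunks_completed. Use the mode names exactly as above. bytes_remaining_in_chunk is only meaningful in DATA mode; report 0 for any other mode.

Answer: DATA_CR 0 9 1

Derivation:
Byte 0 = '5': mode=SIZE remaining=0 emitted=0 chunks_done=0
Byte 1 = 0x0D: mode=SIZE_CR remaining=0 emitted=0 chunks_done=0
Byte 2 = 0x0A: mode=DATA remaining=5 emitted=0 chunks_done=0
Byte 3 = 'y': mode=DATA remaining=4 emitted=1 chunks_done=0
Byte 4 = 'd': mode=DATA remaining=3 emitted=2 chunks_done=0
Byte 5 = '5': mode=DATA remaining=2 emitted=3 chunks_done=0
Byte 6 = 'm': mode=DATA remaining=1 emitted=4 chunks_done=0
Byte 7 = '6': mode=DATA_DONE remaining=0 emitted=5 chunks_done=0
Byte 8 = 0x0D: mode=DATA_CR remaining=0 emitted=5 chunks_done=0
Byte 9 = 0x0A: mode=SIZE remaining=0 emitted=5 chunks_done=1
Byte 10 = '4': mode=SIZE remaining=0 emitted=5 chunks_done=1
Byte 11 = 0x0D: mode=SIZE_CR remaining=0 emitted=5 chunks_done=1
Byte 12 = 0x0A: mode=DATA remaining=4 emitted=5 chunks_done=1
Byte 13 = '0': mode=DATA remaining=3 emitted=6 chunks_done=1
Byte 14 = '8': mode=DATA remaining=2 emitted=7 chunks_done=1
Byte 15 = 'w': mode=DATA remaining=1 emitted=8 chunks_done=1
Byte 16 = 'k': mode=DATA_DONE remaining=0 emitted=9 chunks_done=1
Byte 17 = 0x0D: mode=DATA_CR remaining=0 emitted=9 chunks_done=1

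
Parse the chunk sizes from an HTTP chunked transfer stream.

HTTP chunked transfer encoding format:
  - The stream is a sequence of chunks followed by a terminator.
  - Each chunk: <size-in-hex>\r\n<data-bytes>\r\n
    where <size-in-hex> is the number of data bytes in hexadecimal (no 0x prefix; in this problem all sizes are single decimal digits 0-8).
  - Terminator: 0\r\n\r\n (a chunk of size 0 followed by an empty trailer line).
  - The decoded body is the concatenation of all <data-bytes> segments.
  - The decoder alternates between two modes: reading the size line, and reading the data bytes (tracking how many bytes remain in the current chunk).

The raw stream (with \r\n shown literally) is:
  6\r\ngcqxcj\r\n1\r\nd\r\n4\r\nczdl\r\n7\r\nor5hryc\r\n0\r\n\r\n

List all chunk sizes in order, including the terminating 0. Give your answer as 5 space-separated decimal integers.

Answer: 6 1 4 7 0

Derivation:
Chunk 1: stream[0..1]='6' size=0x6=6, data at stream[3..9]='gcqxcj' -> body[0..6], body so far='gcqxcj'
Chunk 2: stream[11..12]='1' size=0x1=1, data at stream[14..15]='d' -> body[6..7], body so far='gcqxcjd'
Chunk 3: stream[17..18]='4' size=0x4=4, data at stream[20..24]='czdl' -> body[7..11], body so far='gcqxcjdczdl'
Chunk 4: stream[26..27]='7' size=0x7=7, data at stream[29..36]='or5hryc' -> body[11..18], body so far='gcqxcjdczdlor5hryc'
Chunk 5: stream[38..39]='0' size=0 (terminator). Final body='gcqxcjdczdlor5hryc' (18 bytes)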